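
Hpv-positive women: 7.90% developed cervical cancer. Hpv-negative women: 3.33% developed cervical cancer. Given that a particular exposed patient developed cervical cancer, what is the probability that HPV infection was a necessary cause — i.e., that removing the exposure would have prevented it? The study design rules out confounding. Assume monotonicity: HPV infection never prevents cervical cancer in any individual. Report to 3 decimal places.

PN ≈ 0.578

p₁ = 0.079, p₀ = 0.0333.
Under exogeneity and monotonicity, PN = (p₁ − p₀) / p₁.
PN = (0.079 − 0.0333) / 0.079 = 0.0457 / 0.079 ≈ 0.5785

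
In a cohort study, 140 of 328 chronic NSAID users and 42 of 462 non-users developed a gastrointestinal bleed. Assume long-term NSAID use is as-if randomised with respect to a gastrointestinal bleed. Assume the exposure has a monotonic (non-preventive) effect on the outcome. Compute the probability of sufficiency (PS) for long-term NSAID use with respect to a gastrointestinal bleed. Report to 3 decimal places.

p₁ = P(outcome | exposed) = 140/328 = 0.42683
p₀ = P(outcome | unexposed) = 42/462 = 0.090909
Under exogeneity and monotonicity, PS = (p₁ − p₀) / (1 − p₀).
PS = (0.42683 − 0.090909) / (1 − 0.090909) = 0.33592 / 0.90909 ≈ 0.3695

PS ≈ 0.370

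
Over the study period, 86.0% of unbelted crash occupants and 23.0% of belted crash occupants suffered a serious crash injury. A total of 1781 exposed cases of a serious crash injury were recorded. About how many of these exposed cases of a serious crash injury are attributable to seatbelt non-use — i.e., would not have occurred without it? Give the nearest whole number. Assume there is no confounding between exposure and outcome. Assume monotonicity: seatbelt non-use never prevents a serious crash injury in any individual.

p₁ = 0.86, p₀ = 0.23.
PN = (p₁ − p₀)/p₁ = (0.86 − 0.23) / 0.86 ≈ 0.73256.
Attributable cases ≈ PN × (exposed cases) = 0.73256 × 1781 ≈ 1304.69.

about 1305 cases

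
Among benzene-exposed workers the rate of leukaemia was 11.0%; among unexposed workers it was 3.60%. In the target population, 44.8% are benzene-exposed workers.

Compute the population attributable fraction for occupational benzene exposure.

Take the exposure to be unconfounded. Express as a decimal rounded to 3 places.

PAF ≈ 0.479

p₁ = 0.11, p₀ = 0.036.
Overall risk P(Y=1) = π·p₁ + (1−π)·p₀ = 0.448×0.11 + 0.552×0.036 = 0.069152.
Under exogeneity, PAF = [P(Y=1) − p₀] / P(Y=1).
PAF = (0.069152 − 0.036) / 0.069152 ≈ 0.4794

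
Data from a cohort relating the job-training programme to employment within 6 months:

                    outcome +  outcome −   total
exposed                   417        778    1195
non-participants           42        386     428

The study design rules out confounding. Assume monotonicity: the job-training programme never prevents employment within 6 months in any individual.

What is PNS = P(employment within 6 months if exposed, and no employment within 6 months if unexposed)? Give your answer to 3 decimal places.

PNS ≈ 0.251

p₁ = P(outcome | exposed) = 417/1195 = 0.34895
p₀ = P(outcome | unexposed) = 42/428 = 0.098131
Under exogeneity and monotonicity, PNS = p₁ − p₀.
PNS = 0.34895 − 0.098131 = 0.25082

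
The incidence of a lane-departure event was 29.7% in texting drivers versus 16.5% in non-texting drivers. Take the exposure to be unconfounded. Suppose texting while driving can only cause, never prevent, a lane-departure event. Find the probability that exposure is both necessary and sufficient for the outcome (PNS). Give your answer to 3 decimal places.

p₁ = 0.297, p₀ = 0.165.
Under exogeneity and monotonicity, PNS = p₁ − p₀.
PNS = 0.297 − 0.165 = 0.132

PNS ≈ 0.132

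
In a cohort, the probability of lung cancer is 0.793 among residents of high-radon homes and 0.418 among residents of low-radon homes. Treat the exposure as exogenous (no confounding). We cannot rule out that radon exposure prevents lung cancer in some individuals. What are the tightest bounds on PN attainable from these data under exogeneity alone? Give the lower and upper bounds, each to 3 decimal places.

0.473 ≤ PN ≤ 0.734

Let p₁ = 0.793, p₀ = 0.418.
Under exogeneity alone the bounds on PN are max{0,(p₁−p₀)/p₁} ≤ PN ≤ min{1,(1−p₀)/p₁}.
  lower = (p₁ − p₀)/p₁ = 0.375 / 0.793 ≈ 0.4729
  upper = min{1, (1 − p₀)/p₁} = 0.582 / 0.793 ≈ 0.7339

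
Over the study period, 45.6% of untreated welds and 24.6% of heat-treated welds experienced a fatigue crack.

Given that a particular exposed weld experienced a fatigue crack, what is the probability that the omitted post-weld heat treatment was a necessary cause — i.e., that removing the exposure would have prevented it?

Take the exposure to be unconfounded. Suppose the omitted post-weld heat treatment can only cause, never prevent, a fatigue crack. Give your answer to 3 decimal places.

PN ≈ 0.461

p₁ = 0.456, p₀ = 0.246.
Under exogeneity and monotonicity, PN = (p₁ − p₀) / p₁.
PN = (0.456 − 0.246) / 0.456 = 0.21 / 0.456 ≈ 0.4605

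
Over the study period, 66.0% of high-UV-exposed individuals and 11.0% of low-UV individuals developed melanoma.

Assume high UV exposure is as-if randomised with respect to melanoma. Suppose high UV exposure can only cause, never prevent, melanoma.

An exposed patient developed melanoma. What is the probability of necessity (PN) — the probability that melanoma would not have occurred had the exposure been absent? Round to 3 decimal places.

PN ≈ 0.833

p₁ = 0.66, p₀ = 0.11.
Under exogeneity and monotonicity, PN = (p₁ − p₀) / p₁.
PN = (0.66 − 0.11) / 0.66 = 0.55 / 0.66 ≈ 0.8333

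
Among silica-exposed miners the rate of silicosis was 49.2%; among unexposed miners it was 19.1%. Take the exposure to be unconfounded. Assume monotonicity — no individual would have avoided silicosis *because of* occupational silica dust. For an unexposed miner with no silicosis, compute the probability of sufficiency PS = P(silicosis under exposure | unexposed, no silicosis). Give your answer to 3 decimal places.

PS ≈ 0.372

p₁ = 0.492, p₀ = 0.191.
Under exogeneity and monotonicity, PS = (p₁ − p₀) / (1 − p₀).
PS = (0.492 − 0.191) / (1 − 0.191) = 0.301 / 0.809 ≈ 0.3721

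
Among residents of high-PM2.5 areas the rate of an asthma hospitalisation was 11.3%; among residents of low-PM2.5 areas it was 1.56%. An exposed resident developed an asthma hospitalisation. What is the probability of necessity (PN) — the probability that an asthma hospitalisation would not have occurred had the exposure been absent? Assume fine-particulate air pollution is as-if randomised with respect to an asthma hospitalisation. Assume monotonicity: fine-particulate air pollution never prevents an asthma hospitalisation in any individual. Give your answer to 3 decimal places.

PN ≈ 0.862

p₁ = 0.113, p₀ = 0.0156.
Under exogeneity and monotonicity, PN = (p₁ − p₀) / p₁.
PN = (0.113 − 0.0156) / 0.113 = 0.0974 / 0.113 ≈ 0.8619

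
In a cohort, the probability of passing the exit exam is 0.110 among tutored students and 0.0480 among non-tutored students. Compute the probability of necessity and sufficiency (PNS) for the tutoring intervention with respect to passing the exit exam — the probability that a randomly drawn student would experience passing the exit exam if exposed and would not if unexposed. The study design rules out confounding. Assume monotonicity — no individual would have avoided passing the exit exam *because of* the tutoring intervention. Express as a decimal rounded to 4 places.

Let p₁ = 0.11, p₀ = 0.048.
Under exogeneity and monotonicity, PNS = p₁ − p₀.
PNS = 0.11 − 0.048 = 0.062

PNS ≈ 0.0620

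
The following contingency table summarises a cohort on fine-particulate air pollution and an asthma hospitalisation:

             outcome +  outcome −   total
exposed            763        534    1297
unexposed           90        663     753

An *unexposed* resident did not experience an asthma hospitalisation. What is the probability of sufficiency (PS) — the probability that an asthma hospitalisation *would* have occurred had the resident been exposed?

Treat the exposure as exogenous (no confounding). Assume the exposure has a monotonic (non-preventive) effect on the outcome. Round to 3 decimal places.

p₁ = P(outcome | exposed) = 763/1297 = 0.58828
p₀ = P(outcome | unexposed) = 90/753 = 0.11952
Under exogeneity and monotonicity, PS = (p₁ − p₀) / (1 − p₀).
PS = (0.58828 − 0.11952) / (1 − 0.11952) = 0.46876 / 0.88048 ≈ 0.5324

PS ≈ 0.532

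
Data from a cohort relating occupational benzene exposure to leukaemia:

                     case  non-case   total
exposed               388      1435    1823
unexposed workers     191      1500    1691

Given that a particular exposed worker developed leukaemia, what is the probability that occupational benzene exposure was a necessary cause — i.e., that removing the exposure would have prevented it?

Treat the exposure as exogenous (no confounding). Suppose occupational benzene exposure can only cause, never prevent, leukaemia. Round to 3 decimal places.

PN ≈ 0.469

p₁ = P(outcome | exposed) = 388/1823 = 0.21284
p₀ = P(outcome | unexposed) = 191/1691 = 0.11295
Under exogeneity and monotonicity, PN = (p₁ − p₀)/p₁.
PN = (0.21284 − 0.11295) / 0.21284 ≈ 0.4693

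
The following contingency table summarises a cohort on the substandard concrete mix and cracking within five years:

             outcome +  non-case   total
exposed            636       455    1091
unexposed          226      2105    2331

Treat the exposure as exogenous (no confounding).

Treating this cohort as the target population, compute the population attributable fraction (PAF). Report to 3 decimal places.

PAF ≈ 0.615

p₁ = P(outcome | exposed) = 636/1091 = 0.58295
p₀ = P(outcome | unexposed) = 226/2331 = 0.096954
Exposure prevalence π = 1091/3422 = 0.31882; overall risk P(Y=1) = 0.2519.
Under exogeneity, PAF = [P(Y=1) − p₀]/P(Y=1).
PAF = (0.2519 − 0.096954) / 0.2519 ≈ 0.6151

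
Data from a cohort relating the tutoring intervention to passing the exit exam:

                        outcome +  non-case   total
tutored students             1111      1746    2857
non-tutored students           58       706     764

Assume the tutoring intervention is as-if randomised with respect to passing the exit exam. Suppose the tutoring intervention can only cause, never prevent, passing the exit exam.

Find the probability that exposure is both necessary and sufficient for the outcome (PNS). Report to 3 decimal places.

p₁ = P(outcome | exposed) = 1111/2857 = 0.38887
p₀ = P(outcome | unexposed) = 58/764 = 0.075916
Under exogeneity and monotonicity, PNS = p₁ − p₀.
PNS = 0.38887 − 0.075916 = 0.31295

PNS ≈ 0.313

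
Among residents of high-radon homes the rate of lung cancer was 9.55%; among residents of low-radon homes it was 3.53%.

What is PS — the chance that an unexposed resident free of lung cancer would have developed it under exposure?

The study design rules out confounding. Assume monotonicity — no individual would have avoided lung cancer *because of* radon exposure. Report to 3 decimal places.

p₁ = 0.0955, p₀ = 0.0353.
Under exogeneity and monotonicity, PS = (p₁ − p₀) / (1 − p₀).
PS = (0.0955 − 0.0353) / (1 − 0.0353) = 0.0602 / 0.9647 ≈ 0.0624

PS ≈ 0.062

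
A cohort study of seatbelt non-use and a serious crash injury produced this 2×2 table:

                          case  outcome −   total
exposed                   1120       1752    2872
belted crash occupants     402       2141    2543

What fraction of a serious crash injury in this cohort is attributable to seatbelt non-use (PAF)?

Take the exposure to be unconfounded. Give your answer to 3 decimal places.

PAF ≈ 0.438

p₁ = P(outcome | exposed) = 1120/2872 = 0.38997
p₀ = P(outcome | unexposed) = 402/2543 = 0.15808
Exposure prevalence π = 2872/5415 = 0.53038; overall risk P(Y=1) = 0.28107.
Under exogeneity, PAF = [P(Y=1) − p₀]/P(Y=1).
PAF = (0.28107 − 0.15808) / 0.28107 ≈ 0.4376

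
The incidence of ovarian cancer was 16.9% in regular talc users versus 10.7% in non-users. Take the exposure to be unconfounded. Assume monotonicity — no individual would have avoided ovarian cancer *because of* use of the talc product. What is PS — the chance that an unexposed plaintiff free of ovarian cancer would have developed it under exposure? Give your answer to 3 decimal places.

p₁ = 0.169, p₀ = 0.107.
Under exogeneity and monotonicity, PS = (p₁ − p₀) / (1 − p₀).
PS = (0.169 − 0.107) / (1 − 0.107) = 0.062 / 0.893 ≈ 0.0694

PS ≈ 0.069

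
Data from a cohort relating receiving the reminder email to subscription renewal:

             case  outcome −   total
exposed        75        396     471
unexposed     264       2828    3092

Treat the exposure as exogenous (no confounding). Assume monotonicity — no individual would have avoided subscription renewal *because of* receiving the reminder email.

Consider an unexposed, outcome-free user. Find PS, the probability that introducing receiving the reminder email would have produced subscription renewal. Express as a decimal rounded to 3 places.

PS ≈ 0.081

p₁ = P(outcome | exposed) = 75/471 = 0.15924
p₀ = P(outcome | unexposed) = 264/3092 = 0.085382
Under exogeneity and monotonicity, PS = (p₁ − p₀) / (1 − p₀).
PS = (0.15924 − 0.085382) / (1 − 0.085382) = 0.073854 / 0.91462 ≈ 0.0807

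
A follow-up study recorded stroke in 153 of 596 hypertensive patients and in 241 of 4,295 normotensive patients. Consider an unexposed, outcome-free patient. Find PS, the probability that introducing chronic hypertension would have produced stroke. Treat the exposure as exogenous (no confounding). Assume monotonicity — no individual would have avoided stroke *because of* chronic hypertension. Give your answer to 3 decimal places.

PS ≈ 0.213

p₁ = P(outcome | exposed) = 153/596 = 0.25671
p₀ = P(outcome | unexposed) = 241/4295 = 0.056112
Under exogeneity and monotonicity, PS = (p₁ − p₀) / (1 − p₀).
PS = (0.25671 − 0.056112) / (1 − 0.056112) = 0.2006 / 0.94389 ≈ 0.2125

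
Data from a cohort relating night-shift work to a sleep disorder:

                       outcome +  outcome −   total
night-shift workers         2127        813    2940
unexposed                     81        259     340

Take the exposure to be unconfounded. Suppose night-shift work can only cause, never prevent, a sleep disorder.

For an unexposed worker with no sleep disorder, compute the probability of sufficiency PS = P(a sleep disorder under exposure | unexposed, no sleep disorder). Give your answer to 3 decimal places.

p₁ = P(outcome | exposed) = 2127/2940 = 0.72347
p₀ = P(outcome | unexposed) = 81/340 = 0.23824
Under exogeneity and monotonicity, PS = (p₁ − p₀)/(1 − p₀).
PS = (0.72347 − 0.23824) / 0.76176 ≈ 0.6370

PS ≈ 0.637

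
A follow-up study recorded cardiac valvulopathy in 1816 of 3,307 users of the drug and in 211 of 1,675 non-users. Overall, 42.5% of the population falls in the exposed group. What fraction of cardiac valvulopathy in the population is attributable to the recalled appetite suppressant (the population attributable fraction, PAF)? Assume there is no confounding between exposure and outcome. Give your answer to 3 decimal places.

p₁ = P(outcome | exposed) = 1816/3307 = 0.54914
p₀ = P(outcome | unexposed) = 211/1675 = 0.12597
Overall risk P(Y=1) = π·p₁ + (1−π)·p₀ = 0.425×0.54914 + 0.575×0.12597 = 0.30582.
Under exogeneity, PAF = [P(Y=1) − p₀] / P(Y=1).
PAF = (0.30582 − 0.12597) / 0.30582 ≈ 0.5881

PAF ≈ 0.588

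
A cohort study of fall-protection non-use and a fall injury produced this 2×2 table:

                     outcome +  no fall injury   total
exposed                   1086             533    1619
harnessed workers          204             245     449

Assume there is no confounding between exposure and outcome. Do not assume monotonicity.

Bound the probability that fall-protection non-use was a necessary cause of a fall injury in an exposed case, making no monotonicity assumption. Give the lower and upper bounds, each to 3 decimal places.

p₁ = P(outcome | exposed) = 1086/1619 = 0.67078
p₀ = P(outcome | unexposed) = 204/449 = 0.45434
Under exogeneity alone the bounds on PN are max{0,(p₁−p₀)/p₁} ≤ PN ≤ min{1,(1−p₀)/p₁}.
  lower = (p₁ − p₀)/p₁ = 0.21644 / 0.67078 ≈ 0.3227
  upper = min{1, (1 − p₀)/p₁} = 0.54566 / 0.67078 ≈ 0.8135

0.323 ≤ PN ≤ 0.813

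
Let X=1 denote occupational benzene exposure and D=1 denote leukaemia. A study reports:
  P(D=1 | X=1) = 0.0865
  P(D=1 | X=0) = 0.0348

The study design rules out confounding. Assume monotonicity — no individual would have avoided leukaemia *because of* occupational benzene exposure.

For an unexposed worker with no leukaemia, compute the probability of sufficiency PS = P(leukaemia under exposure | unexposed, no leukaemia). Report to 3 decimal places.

Let p₁ = 0.0865, p₀ = 0.0348.
Under exogeneity and monotonicity, PS = (p₁ − p₀) / (1 − p₀).
PS = (0.0865 − 0.0348) / (1 − 0.0348) = 0.0517 / 0.9652 ≈ 0.0536

PS ≈ 0.054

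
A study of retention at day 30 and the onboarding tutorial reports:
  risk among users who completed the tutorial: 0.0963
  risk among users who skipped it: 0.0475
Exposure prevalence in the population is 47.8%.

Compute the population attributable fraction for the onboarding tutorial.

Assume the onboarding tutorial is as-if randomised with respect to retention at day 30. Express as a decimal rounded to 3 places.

Let p₁ = 0.0963, p₀ = 0.0475.
Overall risk P(Y=1) = π·p₁ + (1−π)·p₀ = 0.478×0.0963 + 0.522×0.0475 = 0.070826.
Under exogeneity, PAF = [P(Y=1) − p₀] / P(Y=1).
PAF = (0.070826 − 0.0475) / 0.070826 ≈ 0.3293

PAF ≈ 0.329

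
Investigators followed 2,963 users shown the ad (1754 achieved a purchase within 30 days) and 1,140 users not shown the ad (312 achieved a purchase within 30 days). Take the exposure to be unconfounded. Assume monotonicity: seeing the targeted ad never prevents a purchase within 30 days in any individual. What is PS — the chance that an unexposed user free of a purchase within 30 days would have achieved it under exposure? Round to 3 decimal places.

p₁ = P(outcome | exposed) = 1754/2963 = 0.59197
p₀ = P(outcome | unexposed) = 312/1140 = 0.27368
Under exogeneity and monotonicity, PS = (p₁ − p₀) / (1 − p₀).
PS = (0.59197 − 0.27368) / (1 − 0.27368) = 0.31828 / 0.72632 ≈ 0.4382

PS ≈ 0.438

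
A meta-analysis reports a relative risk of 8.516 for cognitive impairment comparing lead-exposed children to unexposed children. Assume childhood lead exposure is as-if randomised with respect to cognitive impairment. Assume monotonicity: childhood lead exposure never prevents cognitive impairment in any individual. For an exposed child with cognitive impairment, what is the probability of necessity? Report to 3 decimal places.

Under exogeneity and monotonicity, PN = (RR − 1) / RR = 1 − 1/RR.
PN = (8.516 − 1) / 8.516 = 7.516 / 8.516 ≈ 0.8826

PN ≈ 0.883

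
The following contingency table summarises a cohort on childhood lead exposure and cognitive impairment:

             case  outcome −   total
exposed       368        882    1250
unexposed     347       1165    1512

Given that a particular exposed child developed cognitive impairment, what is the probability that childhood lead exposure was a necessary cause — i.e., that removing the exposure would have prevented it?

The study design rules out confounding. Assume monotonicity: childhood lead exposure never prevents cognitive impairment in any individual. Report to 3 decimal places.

p₁ = P(outcome | exposed) = 368/1250 = 0.2944
p₀ = P(outcome | unexposed) = 347/1512 = 0.2295
Under exogeneity and monotonicity, PN = (p₁ − p₀)/p₁.
PN = (0.2944 − 0.2295) / 0.2944 ≈ 0.2205

PN ≈ 0.220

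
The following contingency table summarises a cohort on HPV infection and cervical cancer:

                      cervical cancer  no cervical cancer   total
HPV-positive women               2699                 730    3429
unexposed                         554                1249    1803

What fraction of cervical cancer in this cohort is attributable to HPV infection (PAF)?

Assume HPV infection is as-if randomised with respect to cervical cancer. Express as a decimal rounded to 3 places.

PAF ≈ 0.506

p₁ = P(outcome | exposed) = 2699/3429 = 0.78711
p₀ = P(outcome | unexposed) = 554/1803 = 0.30727
Exposure prevalence π = 3429/5232 = 0.65539; overall risk P(Y=1) = 0.62175.
Under exogeneity, PAF = [P(Y=1) − p₀]/P(Y=1).
PAF = (0.62175 − 0.30727) / 0.62175 ≈ 0.5058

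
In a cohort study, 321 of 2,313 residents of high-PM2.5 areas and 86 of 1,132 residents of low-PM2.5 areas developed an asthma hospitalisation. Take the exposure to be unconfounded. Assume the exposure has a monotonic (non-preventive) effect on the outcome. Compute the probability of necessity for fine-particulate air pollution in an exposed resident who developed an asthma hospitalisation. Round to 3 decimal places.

p₁ = P(outcome | exposed) = 321/2313 = 0.13878
p₀ = P(outcome | unexposed) = 86/1132 = 0.075972
Under exogeneity and monotonicity, PN = (p₁ − p₀) / p₁.
PN = (0.13878 − 0.075972) / 0.13878 = 0.062809 / 0.13878 ≈ 0.4526

PN ≈ 0.453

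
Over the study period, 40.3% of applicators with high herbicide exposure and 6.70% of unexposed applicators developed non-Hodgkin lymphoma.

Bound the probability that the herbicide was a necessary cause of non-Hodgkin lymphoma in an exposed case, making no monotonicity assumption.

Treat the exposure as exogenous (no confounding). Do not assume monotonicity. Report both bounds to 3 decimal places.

0.834 ≤ PN ≤ 1.000

p₁ = 0.403, p₀ = 0.067.
Under exogeneity alone the bounds on PN are max{0,(p₁−p₀)/p₁} ≤ PN ≤ min{1,(1−p₀)/p₁}.
  lower = (p₁ − p₀)/p₁ = 0.336 / 0.403 ≈ 0.8337
  upper = min{1, (1 − p₀)/p₁} = 0.933 / 0.403 ≈ 2.3151 → capped at 1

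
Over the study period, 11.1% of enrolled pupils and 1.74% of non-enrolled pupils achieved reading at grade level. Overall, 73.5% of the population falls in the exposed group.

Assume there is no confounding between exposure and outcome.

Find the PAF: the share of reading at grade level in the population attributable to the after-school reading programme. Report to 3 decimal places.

PAF ≈ 0.798

p₁ = 0.111, p₀ = 0.0174.
Overall risk P(Y=1) = π·p₁ + (1−π)·p₀ = 0.735×0.111 + 0.265×0.0174 = 0.086196.
Under exogeneity, PAF = [P(Y=1) − p₀] / P(Y=1).
PAF = (0.086196 − 0.0174) / 0.086196 ≈ 0.7981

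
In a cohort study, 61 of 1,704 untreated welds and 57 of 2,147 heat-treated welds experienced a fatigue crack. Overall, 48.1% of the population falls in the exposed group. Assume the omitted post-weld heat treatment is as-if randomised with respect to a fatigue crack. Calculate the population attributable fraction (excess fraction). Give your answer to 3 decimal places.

p₁ = P(outcome | exposed) = 61/1704 = 0.035798
p₀ = P(outcome | unexposed) = 57/2147 = 0.026549
Overall risk P(Y=1) = π·p₁ + (1−π)·p₀ = 0.481×0.035798 + 0.519×0.026549 = 0.030998.
Under exogeneity, PAF = [P(Y=1) − p₀] / P(Y=1).
PAF = (0.030998 − 0.026549) / 0.030998 ≈ 0.1435

PAF ≈ 0.144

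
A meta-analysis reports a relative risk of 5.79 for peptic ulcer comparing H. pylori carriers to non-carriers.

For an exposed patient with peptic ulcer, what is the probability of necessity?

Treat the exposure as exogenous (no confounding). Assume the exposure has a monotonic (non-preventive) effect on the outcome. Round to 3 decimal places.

PN ≈ 0.827

Under exogeneity and monotonicity, PN = (RR − 1) / RR = 1 − 1/RR.
PN = (5.79 − 1) / 5.79 = 4.79 / 5.79 ≈ 0.8273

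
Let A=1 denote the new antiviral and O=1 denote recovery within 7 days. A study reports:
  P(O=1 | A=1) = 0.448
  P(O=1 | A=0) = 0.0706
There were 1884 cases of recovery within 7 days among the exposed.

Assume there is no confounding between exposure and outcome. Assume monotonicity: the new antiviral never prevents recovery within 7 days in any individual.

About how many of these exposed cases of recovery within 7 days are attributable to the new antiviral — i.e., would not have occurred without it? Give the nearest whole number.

Let p₁ = 0.448, p₀ = 0.0706.
PN = (p₁ − p₀)/p₁ = (0.448 − 0.0706) / 0.448 ≈ 0.84241.
Attributable cases ≈ PN × (exposed cases) = 0.84241 × 1884 ≈ 1587.10.

about 1587 cases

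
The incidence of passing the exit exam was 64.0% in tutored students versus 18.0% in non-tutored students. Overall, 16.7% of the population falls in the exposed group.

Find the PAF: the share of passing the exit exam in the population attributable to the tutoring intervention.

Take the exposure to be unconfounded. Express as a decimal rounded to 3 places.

PAF ≈ 0.299

p₁ = 0.64, p₀ = 0.18.
Overall risk P(Y=1) = π·p₁ + (1−π)·p₀ = 0.167×0.64 + 0.833×0.18 = 0.25682.
Under exogeneity, PAF = [P(Y=1) − p₀] / P(Y=1).
PAF = (0.25682 − 0.18) / 0.25682 ≈ 0.2991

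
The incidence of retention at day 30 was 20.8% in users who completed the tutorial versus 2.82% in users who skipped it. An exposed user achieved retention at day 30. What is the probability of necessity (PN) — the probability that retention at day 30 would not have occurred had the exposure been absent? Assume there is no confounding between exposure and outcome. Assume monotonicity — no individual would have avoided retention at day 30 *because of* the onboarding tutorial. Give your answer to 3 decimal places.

p₁ = 0.208, p₀ = 0.0282.
Under exogeneity and monotonicity, PN = (p₁ − p₀) / p₁.
PN = (0.208 − 0.0282) / 0.208 = 0.1798 / 0.208 ≈ 0.8644

PN ≈ 0.864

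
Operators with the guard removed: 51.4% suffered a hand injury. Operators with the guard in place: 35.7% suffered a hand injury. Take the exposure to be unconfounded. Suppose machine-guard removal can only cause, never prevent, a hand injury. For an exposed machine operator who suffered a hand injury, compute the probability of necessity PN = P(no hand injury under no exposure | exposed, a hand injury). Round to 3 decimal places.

PN ≈ 0.305

p₁ = 0.514, p₀ = 0.357.
Under exogeneity and monotonicity, PN = (p₁ − p₀) / p₁.
PN = (0.514 − 0.357) / 0.514 = 0.157 / 0.514 ≈ 0.3054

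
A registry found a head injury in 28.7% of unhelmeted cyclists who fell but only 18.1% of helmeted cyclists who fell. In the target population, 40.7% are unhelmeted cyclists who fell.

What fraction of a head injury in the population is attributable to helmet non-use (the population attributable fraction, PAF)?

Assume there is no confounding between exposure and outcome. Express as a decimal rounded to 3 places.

PAF ≈ 0.192

p₁ = 0.287, p₀ = 0.181.
Overall risk P(Y=1) = π·p₁ + (1−π)·p₀ = 0.407×0.287 + 0.593×0.181 = 0.22414.
Under exogeneity, PAF = [P(Y=1) − p₀] / P(Y=1).
PAF = (0.22414 − 0.181) / 0.22414 ≈ 0.1925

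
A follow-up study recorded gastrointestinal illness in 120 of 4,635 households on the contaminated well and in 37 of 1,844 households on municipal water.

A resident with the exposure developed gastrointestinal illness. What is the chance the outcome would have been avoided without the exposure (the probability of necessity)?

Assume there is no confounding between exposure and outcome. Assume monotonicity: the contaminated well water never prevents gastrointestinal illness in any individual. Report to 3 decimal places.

PN ≈ 0.225

p₁ = P(outcome | exposed) = 120/4635 = 0.02589
p₀ = P(outcome | unexposed) = 37/1844 = 0.020065
Under exogeneity and monotonicity, PN = (p₁ − p₀) / p₁.
PN = (0.02589 − 0.020065) / 0.02589 = 0.0058249 / 0.02589 ≈ 0.2250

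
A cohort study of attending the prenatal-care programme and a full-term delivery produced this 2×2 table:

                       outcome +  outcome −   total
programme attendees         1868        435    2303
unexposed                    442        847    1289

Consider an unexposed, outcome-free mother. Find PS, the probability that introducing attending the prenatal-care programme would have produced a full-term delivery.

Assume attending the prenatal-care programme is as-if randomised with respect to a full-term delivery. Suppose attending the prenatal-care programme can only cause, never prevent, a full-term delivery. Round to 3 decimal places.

PS ≈ 0.713

p₁ = P(outcome | exposed) = 1868/2303 = 0.81112
p₀ = P(outcome | unexposed) = 442/1289 = 0.3429
Under exogeneity and monotonicity, PS = (p₁ − p₀) / (1 − p₀).
PS = (0.81112 − 0.3429) / (1 − 0.3429) = 0.46821 / 0.6571 ≈ 0.7125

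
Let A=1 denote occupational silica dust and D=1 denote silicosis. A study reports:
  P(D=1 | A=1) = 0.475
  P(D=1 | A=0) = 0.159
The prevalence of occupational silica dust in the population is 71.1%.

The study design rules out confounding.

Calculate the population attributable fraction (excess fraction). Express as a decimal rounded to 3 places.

Let p₁ = 0.475, p₀ = 0.159.
Overall risk P(Y=1) = π·p₁ + (1−π)·p₀ = 0.711×0.475 + 0.289×0.159 = 0.38368.
Under exogeneity, PAF = [P(Y=1) − p₀] / P(Y=1).
PAF = (0.38368 − 0.159) / 0.38368 ≈ 0.5856

PAF ≈ 0.586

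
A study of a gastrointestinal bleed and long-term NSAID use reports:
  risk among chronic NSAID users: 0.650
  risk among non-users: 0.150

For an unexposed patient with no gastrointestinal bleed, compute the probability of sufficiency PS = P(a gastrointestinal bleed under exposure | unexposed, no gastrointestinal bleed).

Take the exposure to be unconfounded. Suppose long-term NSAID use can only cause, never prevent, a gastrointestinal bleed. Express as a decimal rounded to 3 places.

PS ≈ 0.588

Let p₁ = 0.65, p₀ = 0.15.
Under exogeneity and monotonicity, PS = (p₁ − p₀) / (1 − p₀).
PS = (0.65 − 0.15) / (1 − 0.15) = 0.5 / 0.85 ≈ 0.5882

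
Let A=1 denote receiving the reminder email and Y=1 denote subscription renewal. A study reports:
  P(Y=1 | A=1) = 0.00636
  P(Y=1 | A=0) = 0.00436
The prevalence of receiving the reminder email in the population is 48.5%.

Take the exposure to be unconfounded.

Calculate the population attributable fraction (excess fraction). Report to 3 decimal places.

PAF ≈ 0.182

Let p₁ = 0.00636, p₀ = 0.00436.
Overall risk P(Y=1) = π·p₁ + (1−π)·p₀ = 0.485×0.00636 + 0.515×0.00436 = 0.00533.
Under exogeneity, PAF = [P(Y=1) − p₀] / P(Y=1).
PAF = (0.00533 − 0.00436) / 0.00533 ≈ 0.1820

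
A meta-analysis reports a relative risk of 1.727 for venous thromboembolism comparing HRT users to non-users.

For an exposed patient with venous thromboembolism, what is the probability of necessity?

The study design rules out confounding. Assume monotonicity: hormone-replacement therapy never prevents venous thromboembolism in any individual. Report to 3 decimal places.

PN ≈ 0.421

Under exogeneity and monotonicity, PN = (RR − 1) / RR = 1 − 1/RR.
PN = (1.727 − 1) / 1.727 = 0.727 / 1.727 ≈ 0.4210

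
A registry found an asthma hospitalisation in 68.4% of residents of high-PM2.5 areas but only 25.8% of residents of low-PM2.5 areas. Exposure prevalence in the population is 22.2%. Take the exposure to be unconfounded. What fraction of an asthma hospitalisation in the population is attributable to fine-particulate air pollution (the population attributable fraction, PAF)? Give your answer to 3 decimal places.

PAF ≈ 0.268

p₁ = 0.684, p₀ = 0.258.
Overall risk P(Y=1) = π·p₁ + (1−π)·p₀ = 0.222×0.684 + 0.778×0.258 = 0.35257.
Under exogeneity, PAF = [P(Y=1) − p₀] / P(Y=1).
PAF = (0.35257 − 0.258) / 0.35257 ≈ 0.2682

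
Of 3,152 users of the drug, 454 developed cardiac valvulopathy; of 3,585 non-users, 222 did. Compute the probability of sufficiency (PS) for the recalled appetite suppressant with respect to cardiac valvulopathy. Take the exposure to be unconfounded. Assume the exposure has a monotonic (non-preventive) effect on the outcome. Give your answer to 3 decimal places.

PS ≈ 0.088

p₁ = P(outcome | exposed) = 454/3152 = 0.14404
p₀ = P(outcome | unexposed) = 222/3585 = 0.061925
Under exogeneity and monotonicity, PS = (p₁ − p₀) / (1 − p₀).
PS = (0.14404 − 0.061925) / (1 − 0.061925) = 0.082111 / 0.93808 ≈ 0.0875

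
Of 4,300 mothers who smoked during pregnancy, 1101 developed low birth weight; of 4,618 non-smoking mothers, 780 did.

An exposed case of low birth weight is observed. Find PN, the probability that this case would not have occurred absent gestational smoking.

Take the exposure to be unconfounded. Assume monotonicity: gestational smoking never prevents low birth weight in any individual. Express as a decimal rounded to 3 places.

PN ≈ 0.340

p₁ = P(outcome | exposed) = 1101/4300 = 0.25605
p₀ = P(outcome | unexposed) = 780/4618 = 0.1689
Under exogeneity and monotonicity, PN = (p₁ − p₀) / p₁.
PN = (0.25605 − 0.1689) / 0.25605 = 0.087142 / 0.25605 ≈ 0.3403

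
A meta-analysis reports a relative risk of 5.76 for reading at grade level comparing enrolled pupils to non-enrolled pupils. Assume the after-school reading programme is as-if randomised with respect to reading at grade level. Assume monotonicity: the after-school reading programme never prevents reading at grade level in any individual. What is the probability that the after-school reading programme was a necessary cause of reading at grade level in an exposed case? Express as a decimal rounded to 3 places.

PN ≈ 0.826

Under exogeneity and monotonicity, PN = (RR − 1) / RR = 1 − 1/RR.
PN = (5.76 − 1) / 5.76 = 4.76 / 5.76 ≈ 0.8264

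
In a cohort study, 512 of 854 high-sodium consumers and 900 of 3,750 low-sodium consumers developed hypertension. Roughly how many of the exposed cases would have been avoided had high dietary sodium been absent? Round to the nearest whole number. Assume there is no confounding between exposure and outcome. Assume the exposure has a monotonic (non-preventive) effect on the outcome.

about 307 cases

p₁ = P(outcome | exposed) = 512/854 = 0.59953
p₀ = P(outcome | unexposed) = 900/3750 = 0.24
PN = (p₁ − p₀)/p₁ = (0.59953 − 0.24) / 0.59953 ≈ 0.59969.
Attributable cases ≈ PN × (exposed cases) = 0.59969 × 512 ≈ 307.04.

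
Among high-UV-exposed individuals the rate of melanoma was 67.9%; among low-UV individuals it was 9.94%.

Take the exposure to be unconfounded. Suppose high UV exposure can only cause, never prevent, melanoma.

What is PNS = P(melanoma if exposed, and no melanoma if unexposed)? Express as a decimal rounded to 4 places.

p₁ = 0.679, p₀ = 0.0994.
Under exogeneity and monotonicity, PNS = p₁ − p₀.
PNS = 0.679 − 0.0994 = 0.5796

PNS ≈ 0.5796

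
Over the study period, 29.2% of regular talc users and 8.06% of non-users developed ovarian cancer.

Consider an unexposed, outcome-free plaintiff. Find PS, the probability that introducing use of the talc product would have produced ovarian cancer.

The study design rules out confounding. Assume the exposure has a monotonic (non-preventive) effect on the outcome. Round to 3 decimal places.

PS ≈ 0.230

p₁ = 0.292, p₀ = 0.0806.
Under exogeneity and monotonicity, PS = (p₁ − p₀) / (1 − p₀).
PS = (0.292 − 0.0806) / (1 − 0.0806) = 0.2114 / 0.9194 ≈ 0.2299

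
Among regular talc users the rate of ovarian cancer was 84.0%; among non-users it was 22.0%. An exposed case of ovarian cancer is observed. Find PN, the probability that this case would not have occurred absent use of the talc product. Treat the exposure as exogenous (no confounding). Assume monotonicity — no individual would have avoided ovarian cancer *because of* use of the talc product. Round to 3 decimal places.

p₁ = 0.84, p₀ = 0.22.
Under exogeneity and monotonicity, PN = (p₁ − p₀) / p₁.
PN = (0.84 − 0.22) / 0.84 = 0.62 / 0.84 ≈ 0.7381

PN ≈ 0.738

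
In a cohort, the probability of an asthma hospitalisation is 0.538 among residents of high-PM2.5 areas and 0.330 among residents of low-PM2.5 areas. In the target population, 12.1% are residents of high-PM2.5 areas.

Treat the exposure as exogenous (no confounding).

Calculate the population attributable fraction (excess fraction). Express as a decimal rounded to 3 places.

PAF ≈ 0.071

Let p₁ = 0.538, p₀ = 0.33.
Overall risk P(Y=1) = π·p₁ + (1−π)·p₀ = 0.121×0.538 + 0.879×0.33 = 0.35517.
Under exogeneity, PAF = [P(Y=1) − p₀] / P(Y=1).
PAF = (0.35517 − 0.33) / 0.35517 ≈ 0.0709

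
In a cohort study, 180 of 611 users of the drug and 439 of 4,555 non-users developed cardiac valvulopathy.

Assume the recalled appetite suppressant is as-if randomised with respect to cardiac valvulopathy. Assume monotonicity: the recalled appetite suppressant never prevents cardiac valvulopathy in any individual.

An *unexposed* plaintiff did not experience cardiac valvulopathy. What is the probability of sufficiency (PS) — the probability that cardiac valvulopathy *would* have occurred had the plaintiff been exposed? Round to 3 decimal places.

PS ≈ 0.219

p₁ = P(outcome | exposed) = 180/611 = 0.2946
p₀ = P(outcome | unexposed) = 439/4555 = 0.096378
Under exogeneity and monotonicity, PS = (p₁ − p₀) / (1 − p₀).
PS = (0.2946 − 0.096378) / (1 − 0.096378) = 0.19822 / 0.90362 ≈ 0.2194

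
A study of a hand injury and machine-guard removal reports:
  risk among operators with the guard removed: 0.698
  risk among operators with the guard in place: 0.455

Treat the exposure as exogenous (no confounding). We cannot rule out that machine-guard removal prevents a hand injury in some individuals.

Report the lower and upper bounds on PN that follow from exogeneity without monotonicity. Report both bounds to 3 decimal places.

0.348 ≤ PN ≤ 0.781

Let p₁ = 0.698, p₀ = 0.455.
Under exogeneity alone the bounds on PN are max{0,(p₁−p₀)/p₁} ≤ PN ≤ min{1,(1−p₀)/p₁}.
  lower = (p₁ − p₀)/p₁ = 0.243 / 0.698 ≈ 0.3481
  upper = min{1, (1 − p₀)/p₁} = 0.545 / 0.698 ≈ 0.7808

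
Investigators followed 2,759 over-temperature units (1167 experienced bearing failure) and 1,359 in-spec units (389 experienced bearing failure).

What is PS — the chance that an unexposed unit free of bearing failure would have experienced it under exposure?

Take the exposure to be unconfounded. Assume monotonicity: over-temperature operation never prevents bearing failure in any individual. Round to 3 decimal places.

p₁ = P(outcome | exposed) = 1167/2759 = 0.42298
p₀ = P(outcome | unexposed) = 389/1359 = 0.28624
Under exogeneity and monotonicity, PS = (p₁ − p₀) / (1 − p₀).
PS = (0.42298 − 0.28624) / (1 − 0.28624) = 0.13674 / 0.71376 ≈ 0.1916

PS ≈ 0.192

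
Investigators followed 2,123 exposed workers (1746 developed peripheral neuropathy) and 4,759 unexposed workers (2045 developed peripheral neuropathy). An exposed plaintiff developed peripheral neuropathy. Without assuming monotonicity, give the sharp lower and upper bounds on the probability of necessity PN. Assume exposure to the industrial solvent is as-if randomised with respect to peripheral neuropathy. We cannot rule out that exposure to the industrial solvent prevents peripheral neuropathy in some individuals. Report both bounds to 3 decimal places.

0.478 ≤ PN ≤ 0.693

p₁ = P(outcome | exposed) = 1746/2123 = 0.82242
p₀ = P(outcome | unexposed) = 2045/4759 = 0.42971
Under exogeneity alone the bounds on PN are max{0,(p₁−p₀)/p₁} ≤ PN ≤ min{1,(1−p₀)/p₁}.
  lower = (p₁ − p₀)/p₁ = 0.39271 / 0.82242 ≈ 0.4775
  upper = min{1, (1 − p₀)/p₁} = 0.57029 / 0.82242 ≈ 0.6934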